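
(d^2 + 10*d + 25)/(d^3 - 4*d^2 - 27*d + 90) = (d + 5)/(d^2 - 9*d + 18)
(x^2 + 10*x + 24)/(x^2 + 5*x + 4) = (x + 6)/(x + 1)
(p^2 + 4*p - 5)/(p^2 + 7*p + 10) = (p - 1)/(p + 2)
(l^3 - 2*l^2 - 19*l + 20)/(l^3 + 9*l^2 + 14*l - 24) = (l - 5)/(l + 6)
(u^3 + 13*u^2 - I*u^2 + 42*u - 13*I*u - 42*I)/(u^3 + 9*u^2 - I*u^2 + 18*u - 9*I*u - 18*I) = (u + 7)/(u + 3)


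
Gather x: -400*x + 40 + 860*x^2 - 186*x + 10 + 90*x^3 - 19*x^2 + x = 90*x^3 + 841*x^2 - 585*x + 50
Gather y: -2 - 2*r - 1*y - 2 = -2*r - y - 4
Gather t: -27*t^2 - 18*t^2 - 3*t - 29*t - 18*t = -45*t^2 - 50*t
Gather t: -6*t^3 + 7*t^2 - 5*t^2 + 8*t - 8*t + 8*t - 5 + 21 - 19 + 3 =-6*t^3 + 2*t^2 + 8*t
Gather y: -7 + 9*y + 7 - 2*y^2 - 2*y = -2*y^2 + 7*y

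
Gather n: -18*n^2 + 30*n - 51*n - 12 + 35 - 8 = -18*n^2 - 21*n + 15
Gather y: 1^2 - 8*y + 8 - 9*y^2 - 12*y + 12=-9*y^2 - 20*y + 21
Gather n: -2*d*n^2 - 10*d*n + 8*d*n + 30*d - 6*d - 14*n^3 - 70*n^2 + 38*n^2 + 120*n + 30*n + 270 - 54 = 24*d - 14*n^3 + n^2*(-2*d - 32) + n*(150 - 2*d) + 216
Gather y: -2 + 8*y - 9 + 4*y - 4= 12*y - 15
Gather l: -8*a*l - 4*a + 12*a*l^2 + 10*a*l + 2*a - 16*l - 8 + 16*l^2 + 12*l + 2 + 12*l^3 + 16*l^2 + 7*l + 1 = -2*a + 12*l^3 + l^2*(12*a + 32) + l*(2*a + 3) - 5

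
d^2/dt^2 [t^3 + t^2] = 6*t + 2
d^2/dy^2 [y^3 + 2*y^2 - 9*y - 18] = 6*y + 4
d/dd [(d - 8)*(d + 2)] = 2*d - 6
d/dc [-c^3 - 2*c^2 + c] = -3*c^2 - 4*c + 1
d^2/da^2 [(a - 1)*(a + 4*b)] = 2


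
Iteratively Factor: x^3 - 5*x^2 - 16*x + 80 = (x + 4)*(x^2 - 9*x + 20) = (x - 4)*(x + 4)*(x - 5)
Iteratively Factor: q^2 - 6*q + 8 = (q - 2)*(q - 4)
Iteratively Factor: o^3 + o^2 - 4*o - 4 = (o - 2)*(o^2 + 3*o + 2) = (o - 2)*(o + 1)*(o + 2)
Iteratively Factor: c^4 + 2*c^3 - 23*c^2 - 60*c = (c + 3)*(c^3 - c^2 - 20*c) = (c - 5)*(c + 3)*(c^2 + 4*c) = c*(c - 5)*(c + 3)*(c + 4)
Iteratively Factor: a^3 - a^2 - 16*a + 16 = (a + 4)*(a^2 - 5*a + 4) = (a - 1)*(a + 4)*(a - 4)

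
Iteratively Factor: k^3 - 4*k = (k - 2)*(k^2 + 2*k) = (k - 2)*(k + 2)*(k)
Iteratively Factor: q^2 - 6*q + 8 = (q - 4)*(q - 2)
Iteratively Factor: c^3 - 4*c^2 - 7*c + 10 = (c - 5)*(c^2 + c - 2) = (c - 5)*(c + 2)*(c - 1)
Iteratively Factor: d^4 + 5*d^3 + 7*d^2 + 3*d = (d + 1)*(d^3 + 4*d^2 + 3*d) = (d + 1)*(d + 3)*(d^2 + d) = d*(d + 1)*(d + 3)*(d + 1)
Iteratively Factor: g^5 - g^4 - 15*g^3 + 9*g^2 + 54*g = (g)*(g^4 - g^3 - 15*g^2 + 9*g + 54) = g*(g - 3)*(g^3 + 2*g^2 - 9*g - 18) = g*(g - 3)*(g + 3)*(g^2 - g - 6) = g*(g - 3)*(g + 2)*(g + 3)*(g - 3)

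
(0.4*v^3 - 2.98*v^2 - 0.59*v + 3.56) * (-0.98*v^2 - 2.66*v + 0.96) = -0.392*v^5 + 1.8564*v^4 + 8.889*v^3 - 4.7802*v^2 - 10.036*v + 3.4176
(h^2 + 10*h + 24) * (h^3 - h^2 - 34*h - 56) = h^5 + 9*h^4 - 20*h^3 - 420*h^2 - 1376*h - 1344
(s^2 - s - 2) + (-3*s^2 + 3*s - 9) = -2*s^2 + 2*s - 11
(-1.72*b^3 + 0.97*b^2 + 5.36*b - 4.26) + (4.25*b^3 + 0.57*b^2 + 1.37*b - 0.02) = 2.53*b^3 + 1.54*b^2 + 6.73*b - 4.28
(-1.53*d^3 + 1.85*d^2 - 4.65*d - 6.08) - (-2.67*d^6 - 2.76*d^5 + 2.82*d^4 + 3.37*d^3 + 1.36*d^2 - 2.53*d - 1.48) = 2.67*d^6 + 2.76*d^5 - 2.82*d^4 - 4.9*d^3 + 0.49*d^2 - 2.12*d - 4.6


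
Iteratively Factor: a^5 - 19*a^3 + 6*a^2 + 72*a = (a + 2)*(a^4 - 2*a^3 - 15*a^2 + 36*a) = a*(a + 2)*(a^3 - 2*a^2 - 15*a + 36) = a*(a - 3)*(a + 2)*(a^2 + a - 12) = a*(a - 3)^2*(a + 2)*(a + 4)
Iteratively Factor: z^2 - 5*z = (z - 5)*(z)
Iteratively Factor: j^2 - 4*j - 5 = (j + 1)*(j - 5)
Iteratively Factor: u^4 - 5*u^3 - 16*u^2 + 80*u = (u + 4)*(u^3 - 9*u^2 + 20*u) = (u - 4)*(u + 4)*(u^2 - 5*u) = (u - 5)*(u - 4)*(u + 4)*(u)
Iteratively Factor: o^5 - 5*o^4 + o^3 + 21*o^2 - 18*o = (o + 2)*(o^4 - 7*o^3 + 15*o^2 - 9*o) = (o - 3)*(o + 2)*(o^3 - 4*o^2 + 3*o) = (o - 3)^2*(o + 2)*(o^2 - o) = o*(o - 3)^2*(o + 2)*(o - 1)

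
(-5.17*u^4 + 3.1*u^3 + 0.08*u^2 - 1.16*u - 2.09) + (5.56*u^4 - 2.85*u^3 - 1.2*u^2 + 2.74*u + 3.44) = 0.39*u^4 + 0.25*u^3 - 1.12*u^2 + 1.58*u + 1.35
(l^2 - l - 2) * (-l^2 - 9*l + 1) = -l^4 - 8*l^3 + 12*l^2 + 17*l - 2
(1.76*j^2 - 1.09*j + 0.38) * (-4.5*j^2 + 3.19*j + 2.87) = -7.92*j^4 + 10.5194*j^3 - 0.135899999999999*j^2 - 1.9161*j + 1.0906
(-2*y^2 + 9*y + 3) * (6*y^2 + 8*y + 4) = -12*y^4 + 38*y^3 + 82*y^2 + 60*y + 12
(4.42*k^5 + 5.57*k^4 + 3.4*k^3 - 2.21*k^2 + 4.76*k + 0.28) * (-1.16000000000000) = -5.1272*k^5 - 6.4612*k^4 - 3.944*k^3 + 2.5636*k^2 - 5.5216*k - 0.3248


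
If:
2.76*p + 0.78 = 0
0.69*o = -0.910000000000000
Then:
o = -1.32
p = -0.28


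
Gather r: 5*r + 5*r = 10*r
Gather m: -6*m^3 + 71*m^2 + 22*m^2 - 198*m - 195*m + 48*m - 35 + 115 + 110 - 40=-6*m^3 + 93*m^2 - 345*m + 150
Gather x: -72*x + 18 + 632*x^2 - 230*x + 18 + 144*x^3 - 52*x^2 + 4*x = 144*x^3 + 580*x^2 - 298*x + 36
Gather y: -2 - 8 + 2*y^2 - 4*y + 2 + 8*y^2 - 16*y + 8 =10*y^2 - 20*y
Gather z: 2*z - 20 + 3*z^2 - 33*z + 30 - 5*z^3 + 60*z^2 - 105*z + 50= -5*z^3 + 63*z^2 - 136*z + 60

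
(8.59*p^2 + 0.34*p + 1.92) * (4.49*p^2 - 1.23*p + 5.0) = 38.5691*p^4 - 9.0391*p^3 + 51.1526*p^2 - 0.6616*p + 9.6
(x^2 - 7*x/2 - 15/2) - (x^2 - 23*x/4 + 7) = 9*x/4 - 29/2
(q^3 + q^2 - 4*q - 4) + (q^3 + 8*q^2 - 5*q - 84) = 2*q^3 + 9*q^2 - 9*q - 88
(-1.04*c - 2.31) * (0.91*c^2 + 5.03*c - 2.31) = -0.9464*c^3 - 7.3333*c^2 - 9.2169*c + 5.3361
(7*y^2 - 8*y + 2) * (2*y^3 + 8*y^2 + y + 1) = 14*y^5 + 40*y^4 - 53*y^3 + 15*y^2 - 6*y + 2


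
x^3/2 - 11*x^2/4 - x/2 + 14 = (x/2 + 1)*(x - 4)*(x - 7/2)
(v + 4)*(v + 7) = v^2 + 11*v + 28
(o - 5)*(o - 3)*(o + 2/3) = o^3 - 22*o^2/3 + 29*o/3 + 10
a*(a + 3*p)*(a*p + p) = a^3*p + 3*a^2*p^2 + a^2*p + 3*a*p^2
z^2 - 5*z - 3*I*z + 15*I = (z - 5)*(z - 3*I)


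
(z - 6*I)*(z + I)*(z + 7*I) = z^3 + 2*I*z^2 + 41*z + 42*I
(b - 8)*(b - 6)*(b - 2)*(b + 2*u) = b^4 + 2*b^3*u - 16*b^3 - 32*b^2*u + 76*b^2 + 152*b*u - 96*b - 192*u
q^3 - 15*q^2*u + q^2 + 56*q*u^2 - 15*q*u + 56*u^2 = (q + 1)*(q - 8*u)*(q - 7*u)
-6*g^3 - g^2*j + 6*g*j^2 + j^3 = (-g + j)*(g + j)*(6*g + j)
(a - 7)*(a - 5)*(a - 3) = a^3 - 15*a^2 + 71*a - 105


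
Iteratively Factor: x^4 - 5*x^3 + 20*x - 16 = (x - 2)*(x^3 - 3*x^2 - 6*x + 8) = (x - 2)*(x + 2)*(x^2 - 5*x + 4) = (x - 2)*(x - 1)*(x + 2)*(x - 4)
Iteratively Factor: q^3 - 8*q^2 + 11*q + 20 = (q - 5)*(q^2 - 3*q - 4) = (q - 5)*(q + 1)*(q - 4)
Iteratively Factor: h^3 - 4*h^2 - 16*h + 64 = (h - 4)*(h^2 - 16) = (h - 4)^2*(h + 4)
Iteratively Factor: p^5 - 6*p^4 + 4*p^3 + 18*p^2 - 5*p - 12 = (p - 1)*(p^4 - 5*p^3 - p^2 + 17*p + 12) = (p - 3)*(p - 1)*(p^3 - 2*p^2 - 7*p - 4) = (p - 3)*(p - 1)*(p + 1)*(p^2 - 3*p - 4) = (p - 3)*(p - 1)*(p + 1)^2*(p - 4)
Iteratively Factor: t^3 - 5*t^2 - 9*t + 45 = (t - 5)*(t^2 - 9) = (t - 5)*(t + 3)*(t - 3)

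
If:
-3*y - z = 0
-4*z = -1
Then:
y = -1/12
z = 1/4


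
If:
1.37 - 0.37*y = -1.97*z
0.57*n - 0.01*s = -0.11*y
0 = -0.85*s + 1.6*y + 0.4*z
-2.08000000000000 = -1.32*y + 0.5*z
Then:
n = -0.23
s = 2.46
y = 1.41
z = -0.43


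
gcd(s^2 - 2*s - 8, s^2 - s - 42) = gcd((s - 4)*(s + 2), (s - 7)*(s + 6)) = 1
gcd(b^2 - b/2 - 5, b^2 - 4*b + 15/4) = b - 5/2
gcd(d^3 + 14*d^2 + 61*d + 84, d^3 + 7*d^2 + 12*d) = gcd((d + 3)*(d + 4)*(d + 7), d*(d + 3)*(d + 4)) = d^2 + 7*d + 12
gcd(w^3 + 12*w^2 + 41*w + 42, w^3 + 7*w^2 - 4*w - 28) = w^2 + 9*w + 14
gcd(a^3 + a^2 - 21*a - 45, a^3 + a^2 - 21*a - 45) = a^3 + a^2 - 21*a - 45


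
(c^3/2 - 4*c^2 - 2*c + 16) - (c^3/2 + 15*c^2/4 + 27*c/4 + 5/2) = -31*c^2/4 - 35*c/4 + 27/2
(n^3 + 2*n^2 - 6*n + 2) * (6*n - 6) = 6*n^4 + 6*n^3 - 48*n^2 + 48*n - 12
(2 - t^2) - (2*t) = -t^2 - 2*t + 2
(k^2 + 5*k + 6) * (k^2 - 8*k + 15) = k^4 - 3*k^3 - 19*k^2 + 27*k + 90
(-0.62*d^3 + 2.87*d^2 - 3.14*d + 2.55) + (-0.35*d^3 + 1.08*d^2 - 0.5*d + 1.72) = -0.97*d^3 + 3.95*d^2 - 3.64*d + 4.27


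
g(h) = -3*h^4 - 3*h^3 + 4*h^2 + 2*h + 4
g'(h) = -12*h^3 - 9*h^2 + 8*h + 2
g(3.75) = -683.71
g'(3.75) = -727.38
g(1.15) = 1.78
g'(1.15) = -18.95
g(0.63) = 5.62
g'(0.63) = 0.47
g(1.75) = -24.46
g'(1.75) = -75.88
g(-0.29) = 3.81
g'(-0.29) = -0.78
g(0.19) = 4.50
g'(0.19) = 3.11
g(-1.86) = -2.48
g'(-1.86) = 33.20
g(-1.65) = 2.83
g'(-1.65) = 18.20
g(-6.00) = -3104.00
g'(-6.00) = 2222.00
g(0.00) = 4.00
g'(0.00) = 2.00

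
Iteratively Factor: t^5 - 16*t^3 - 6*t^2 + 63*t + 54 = (t + 2)*(t^4 - 2*t^3 - 12*t^2 + 18*t + 27) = (t + 1)*(t + 2)*(t^3 - 3*t^2 - 9*t + 27) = (t + 1)*(t + 2)*(t + 3)*(t^2 - 6*t + 9) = (t - 3)*(t + 1)*(t + 2)*(t + 3)*(t - 3)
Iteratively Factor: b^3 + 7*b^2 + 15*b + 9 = (b + 3)*(b^2 + 4*b + 3) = (b + 3)^2*(b + 1)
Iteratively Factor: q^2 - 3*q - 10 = (q - 5)*(q + 2)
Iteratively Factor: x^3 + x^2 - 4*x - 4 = (x + 2)*(x^2 - x - 2) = (x - 2)*(x + 2)*(x + 1)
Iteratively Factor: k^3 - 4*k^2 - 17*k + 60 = (k - 5)*(k^2 + k - 12) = (k - 5)*(k + 4)*(k - 3)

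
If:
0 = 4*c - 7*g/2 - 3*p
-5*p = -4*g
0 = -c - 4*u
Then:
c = -4*u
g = -160*u/59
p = -128*u/59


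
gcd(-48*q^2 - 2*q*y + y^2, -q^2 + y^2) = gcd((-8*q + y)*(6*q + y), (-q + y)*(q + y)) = 1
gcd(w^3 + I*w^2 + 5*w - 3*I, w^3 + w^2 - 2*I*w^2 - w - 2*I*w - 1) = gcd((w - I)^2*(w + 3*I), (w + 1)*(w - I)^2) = w^2 - 2*I*w - 1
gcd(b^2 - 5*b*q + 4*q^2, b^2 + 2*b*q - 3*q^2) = -b + q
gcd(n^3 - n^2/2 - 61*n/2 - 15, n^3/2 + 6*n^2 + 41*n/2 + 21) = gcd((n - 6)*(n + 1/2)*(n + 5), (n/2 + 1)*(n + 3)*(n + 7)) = 1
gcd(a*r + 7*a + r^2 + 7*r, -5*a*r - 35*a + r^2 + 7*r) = r + 7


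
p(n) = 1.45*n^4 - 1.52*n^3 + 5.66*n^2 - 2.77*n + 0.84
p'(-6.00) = -1487.65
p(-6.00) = 2428.74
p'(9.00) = 3957.95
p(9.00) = 8839.74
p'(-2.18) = -109.21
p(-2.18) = 82.27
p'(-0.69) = -14.66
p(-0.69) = 6.27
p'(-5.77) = -1334.08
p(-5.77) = 2104.46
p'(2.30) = 69.71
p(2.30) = 46.49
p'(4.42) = 459.01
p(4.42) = 521.34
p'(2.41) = 79.21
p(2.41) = 54.68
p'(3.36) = 203.80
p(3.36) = 182.58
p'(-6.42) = -1798.13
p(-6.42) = 3117.36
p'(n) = 5.8*n^3 - 4.56*n^2 + 11.32*n - 2.77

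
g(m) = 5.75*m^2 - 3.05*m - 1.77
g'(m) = 11.5*m - 3.05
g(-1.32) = 12.27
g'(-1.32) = -18.23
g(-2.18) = 32.21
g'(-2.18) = -28.12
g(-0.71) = 3.29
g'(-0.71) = -11.22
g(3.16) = 46.01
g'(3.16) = 33.29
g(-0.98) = 6.74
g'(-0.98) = -14.32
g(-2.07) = 29.18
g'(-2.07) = -26.86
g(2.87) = 36.84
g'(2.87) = 29.96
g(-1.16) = 9.51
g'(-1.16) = -16.39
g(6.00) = 186.93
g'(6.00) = 65.95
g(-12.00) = 862.83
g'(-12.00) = -141.05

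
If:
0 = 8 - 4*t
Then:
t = 2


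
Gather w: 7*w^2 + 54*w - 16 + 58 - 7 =7*w^2 + 54*w + 35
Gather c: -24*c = -24*c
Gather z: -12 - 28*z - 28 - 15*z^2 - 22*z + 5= -15*z^2 - 50*z - 35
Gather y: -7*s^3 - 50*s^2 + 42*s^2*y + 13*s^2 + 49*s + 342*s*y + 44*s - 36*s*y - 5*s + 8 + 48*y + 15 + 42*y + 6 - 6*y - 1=-7*s^3 - 37*s^2 + 88*s + y*(42*s^2 + 306*s + 84) + 28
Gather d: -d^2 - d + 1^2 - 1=-d^2 - d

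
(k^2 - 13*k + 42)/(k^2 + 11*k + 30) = (k^2 - 13*k + 42)/(k^2 + 11*k + 30)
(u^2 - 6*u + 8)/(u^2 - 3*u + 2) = (u - 4)/(u - 1)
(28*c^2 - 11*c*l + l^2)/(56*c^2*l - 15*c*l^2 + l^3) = (4*c - l)/(l*(8*c - l))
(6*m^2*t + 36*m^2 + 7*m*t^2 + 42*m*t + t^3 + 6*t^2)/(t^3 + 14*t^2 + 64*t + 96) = (6*m^2 + 7*m*t + t^2)/(t^2 + 8*t + 16)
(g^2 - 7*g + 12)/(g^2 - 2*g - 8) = (g - 3)/(g + 2)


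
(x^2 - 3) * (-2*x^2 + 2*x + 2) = -2*x^4 + 2*x^3 + 8*x^2 - 6*x - 6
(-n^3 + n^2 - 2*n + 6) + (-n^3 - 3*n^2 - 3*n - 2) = -2*n^3 - 2*n^2 - 5*n + 4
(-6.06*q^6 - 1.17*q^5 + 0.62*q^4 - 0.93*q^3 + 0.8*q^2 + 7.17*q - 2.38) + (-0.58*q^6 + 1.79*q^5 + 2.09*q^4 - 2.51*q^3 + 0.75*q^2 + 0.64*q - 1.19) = -6.64*q^6 + 0.62*q^5 + 2.71*q^4 - 3.44*q^3 + 1.55*q^2 + 7.81*q - 3.57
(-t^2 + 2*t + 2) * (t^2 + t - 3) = -t^4 + t^3 + 7*t^2 - 4*t - 6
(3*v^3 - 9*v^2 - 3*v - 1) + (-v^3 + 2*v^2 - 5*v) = 2*v^3 - 7*v^2 - 8*v - 1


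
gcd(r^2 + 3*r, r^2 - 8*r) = r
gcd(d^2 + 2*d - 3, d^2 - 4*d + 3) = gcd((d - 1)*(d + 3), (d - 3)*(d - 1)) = d - 1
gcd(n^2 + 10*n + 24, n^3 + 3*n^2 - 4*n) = n + 4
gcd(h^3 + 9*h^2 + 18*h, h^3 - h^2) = h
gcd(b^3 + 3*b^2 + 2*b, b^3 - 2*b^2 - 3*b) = b^2 + b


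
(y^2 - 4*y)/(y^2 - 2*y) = (y - 4)/(y - 2)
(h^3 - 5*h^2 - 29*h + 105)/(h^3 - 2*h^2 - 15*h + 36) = (h^2 - 2*h - 35)/(h^2 + h - 12)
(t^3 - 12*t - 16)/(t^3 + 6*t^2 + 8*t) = (t^2 - 2*t - 8)/(t*(t + 4))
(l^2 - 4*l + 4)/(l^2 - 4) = (l - 2)/(l + 2)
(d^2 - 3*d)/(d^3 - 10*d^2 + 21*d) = 1/(d - 7)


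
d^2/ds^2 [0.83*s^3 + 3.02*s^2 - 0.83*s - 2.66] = 4.98*s + 6.04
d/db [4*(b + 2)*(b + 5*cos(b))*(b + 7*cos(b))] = -4*(b + 2)*(b + 5*cos(b))*(7*sin(b) - 1) - 4*(b + 2)*(b + 7*cos(b))*(5*sin(b) - 1) + 4*(b + 5*cos(b))*(b + 7*cos(b))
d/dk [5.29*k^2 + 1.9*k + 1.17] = 10.58*k + 1.9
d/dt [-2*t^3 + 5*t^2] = 2*t*(5 - 3*t)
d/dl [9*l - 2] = 9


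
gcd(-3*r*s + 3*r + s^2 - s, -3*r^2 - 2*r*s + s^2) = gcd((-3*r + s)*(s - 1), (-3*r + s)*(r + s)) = 3*r - s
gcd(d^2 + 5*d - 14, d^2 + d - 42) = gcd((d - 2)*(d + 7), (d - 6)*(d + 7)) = d + 7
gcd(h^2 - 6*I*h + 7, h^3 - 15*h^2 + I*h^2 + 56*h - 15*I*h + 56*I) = h + I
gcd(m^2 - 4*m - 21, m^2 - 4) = 1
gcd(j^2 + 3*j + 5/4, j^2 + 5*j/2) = j + 5/2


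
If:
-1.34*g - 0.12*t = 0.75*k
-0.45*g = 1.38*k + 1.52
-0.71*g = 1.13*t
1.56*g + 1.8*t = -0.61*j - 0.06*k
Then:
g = 0.81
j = -0.44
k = -1.37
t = -0.51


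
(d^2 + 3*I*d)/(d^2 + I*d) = (d + 3*I)/(d + I)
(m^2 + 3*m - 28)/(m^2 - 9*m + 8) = (m^2 + 3*m - 28)/(m^2 - 9*m + 8)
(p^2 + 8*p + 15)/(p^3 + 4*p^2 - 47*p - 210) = (p + 3)/(p^2 - p - 42)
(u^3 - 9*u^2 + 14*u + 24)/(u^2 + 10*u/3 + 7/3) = 3*(u^2 - 10*u + 24)/(3*u + 7)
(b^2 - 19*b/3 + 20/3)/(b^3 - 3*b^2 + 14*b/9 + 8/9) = 3*(b - 5)/(3*b^2 - 5*b - 2)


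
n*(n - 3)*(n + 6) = n^3 + 3*n^2 - 18*n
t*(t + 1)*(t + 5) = t^3 + 6*t^2 + 5*t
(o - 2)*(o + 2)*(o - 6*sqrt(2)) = o^3 - 6*sqrt(2)*o^2 - 4*o + 24*sqrt(2)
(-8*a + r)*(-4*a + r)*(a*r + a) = 32*a^3*r + 32*a^3 - 12*a^2*r^2 - 12*a^2*r + a*r^3 + a*r^2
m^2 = m^2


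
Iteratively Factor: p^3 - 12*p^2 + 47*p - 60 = (p - 5)*(p^2 - 7*p + 12) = (p - 5)*(p - 4)*(p - 3)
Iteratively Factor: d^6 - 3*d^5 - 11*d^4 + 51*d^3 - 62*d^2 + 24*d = (d - 1)*(d^5 - 2*d^4 - 13*d^3 + 38*d^2 - 24*d) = (d - 1)^2*(d^4 - d^3 - 14*d^2 + 24*d) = (d - 3)*(d - 1)^2*(d^3 + 2*d^2 - 8*d) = (d - 3)*(d - 1)^2*(d + 4)*(d^2 - 2*d) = d*(d - 3)*(d - 1)^2*(d + 4)*(d - 2)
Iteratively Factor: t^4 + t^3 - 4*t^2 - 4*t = (t + 1)*(t^3 - 4*t) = (t - 2)*(t + 1)*(t^2 + 2*t) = t*(t - 2)*(t + 1)*(t + 2)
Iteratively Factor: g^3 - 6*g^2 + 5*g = (g - 1)*(g^2 - 5*g) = g*(g - 1)*(g - 5)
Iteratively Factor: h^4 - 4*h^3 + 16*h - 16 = (h + 2)*(h^3 - 6*h^2 + 12*h - 8) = (h - 2)*(h + 2)*(h^2 - 4*h + 4) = (h - 2)^2*(h + 2)*(h - 2)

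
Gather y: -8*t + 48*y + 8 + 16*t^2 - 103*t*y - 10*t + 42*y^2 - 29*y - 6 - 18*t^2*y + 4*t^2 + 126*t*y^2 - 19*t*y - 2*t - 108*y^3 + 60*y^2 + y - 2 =20*t^2 - 20*t - 108*y^3 + y^2*(126*t + 102) + y*(-18*t^2 - 122*t + 20)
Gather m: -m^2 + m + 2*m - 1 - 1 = -m^2 + 3*m - 2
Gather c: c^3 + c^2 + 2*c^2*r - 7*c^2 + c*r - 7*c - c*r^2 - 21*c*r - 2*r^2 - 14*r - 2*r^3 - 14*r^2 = c^3 + c^2*(2*r - 6) + c*(-r^2 - 20*r - 7) - 2*r^3 - 16*r^2 - 14*r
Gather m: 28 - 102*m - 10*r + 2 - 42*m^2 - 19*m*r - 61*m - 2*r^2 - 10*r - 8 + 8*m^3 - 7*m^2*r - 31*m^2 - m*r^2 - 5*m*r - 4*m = 8*m^3 + m^2*(-7*r - 73) + m*(-r^2 - 24*r - 167) - 2*r^2 - 20*r + 22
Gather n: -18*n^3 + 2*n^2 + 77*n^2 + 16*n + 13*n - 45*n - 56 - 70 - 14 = -18*n^3 + 79*n^2 - 16*n - 140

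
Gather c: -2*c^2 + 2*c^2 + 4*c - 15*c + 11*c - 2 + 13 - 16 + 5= 0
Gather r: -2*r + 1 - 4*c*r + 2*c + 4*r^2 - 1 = 2*c + 4*r^2 + r*(-4*c - 2)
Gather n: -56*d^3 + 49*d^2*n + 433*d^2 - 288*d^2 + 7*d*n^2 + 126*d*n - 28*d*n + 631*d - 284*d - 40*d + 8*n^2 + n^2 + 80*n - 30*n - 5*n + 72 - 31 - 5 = -56*d^3 + 145*d^2 + 307*d + n^2*(7*d + 9) + n*(49*d^2 + 98*d + 45) + 36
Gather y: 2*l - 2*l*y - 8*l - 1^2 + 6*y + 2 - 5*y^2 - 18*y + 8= -6*l - 5*y^2 + y*(-2*l - 12) + 9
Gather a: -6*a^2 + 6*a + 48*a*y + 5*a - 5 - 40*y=-6*a^2 + a*(48*y + 11) - 40*y - 5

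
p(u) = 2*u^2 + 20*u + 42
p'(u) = 4*u + 20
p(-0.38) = 34.69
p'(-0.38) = 18.48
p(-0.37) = 34.87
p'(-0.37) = 18.52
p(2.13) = 93.67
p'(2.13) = 28.52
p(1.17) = 68.14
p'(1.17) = 24.68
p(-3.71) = -4.67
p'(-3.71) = 5.16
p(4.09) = 157.26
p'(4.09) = 36.36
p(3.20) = 126.48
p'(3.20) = 32.80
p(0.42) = 50.75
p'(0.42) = 21.68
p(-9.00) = 24.00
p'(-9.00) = -16.00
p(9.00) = 384.00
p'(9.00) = 56.00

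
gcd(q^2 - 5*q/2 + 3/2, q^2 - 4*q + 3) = q - 1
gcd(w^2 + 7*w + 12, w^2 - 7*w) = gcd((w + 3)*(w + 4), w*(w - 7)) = 1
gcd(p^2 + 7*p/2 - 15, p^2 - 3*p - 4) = 1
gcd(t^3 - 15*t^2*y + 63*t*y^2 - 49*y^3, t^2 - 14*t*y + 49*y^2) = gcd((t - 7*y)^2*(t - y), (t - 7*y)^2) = t^2 - 14*t*y + 49*y^2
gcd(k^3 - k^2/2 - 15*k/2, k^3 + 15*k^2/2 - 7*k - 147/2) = k - 3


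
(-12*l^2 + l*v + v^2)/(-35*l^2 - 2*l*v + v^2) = (12*l^2 - l*v - v^2)/(35*l^2 + 2*l*v - v^2)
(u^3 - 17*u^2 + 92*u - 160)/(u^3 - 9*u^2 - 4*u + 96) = (u - 5)/(u + 3)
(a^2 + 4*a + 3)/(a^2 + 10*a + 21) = (a + 1)/(a + 7)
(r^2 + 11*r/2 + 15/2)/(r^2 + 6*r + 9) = (r + 5/2)/(r + 3)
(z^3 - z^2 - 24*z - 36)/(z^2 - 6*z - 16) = (z^2 - 3*z - 18)/(z - 8)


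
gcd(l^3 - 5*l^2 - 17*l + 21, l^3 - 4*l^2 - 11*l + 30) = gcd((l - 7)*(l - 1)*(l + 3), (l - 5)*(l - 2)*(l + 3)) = l + 3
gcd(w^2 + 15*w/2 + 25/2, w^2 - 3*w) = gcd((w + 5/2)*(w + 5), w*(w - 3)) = 1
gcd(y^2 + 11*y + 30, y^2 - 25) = y + 5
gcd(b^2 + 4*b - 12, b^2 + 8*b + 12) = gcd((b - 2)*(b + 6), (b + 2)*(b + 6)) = b + 6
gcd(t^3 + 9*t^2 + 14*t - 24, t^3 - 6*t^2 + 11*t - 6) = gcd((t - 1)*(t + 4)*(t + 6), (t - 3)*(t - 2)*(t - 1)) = t - 1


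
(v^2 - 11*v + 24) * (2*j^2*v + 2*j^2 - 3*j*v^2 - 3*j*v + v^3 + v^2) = 2*j^2*v^3 - 20*j^2*v^2 + 26*j^2*v + 48*j^2 - 3*j*v^4 + 30*j*v^3 - 39*j*v^2 - 72*j*v + v^5 - 10*v^4 + 13*v^3 + 24*v^2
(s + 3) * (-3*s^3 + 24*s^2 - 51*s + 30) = -3*s^4 + 15*s^3 + 21*s^2 - 123*s + 90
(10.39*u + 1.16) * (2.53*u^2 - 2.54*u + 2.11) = 26.2867*u^3 - 23.4558*u^2 + 18.9765*u + 2.4476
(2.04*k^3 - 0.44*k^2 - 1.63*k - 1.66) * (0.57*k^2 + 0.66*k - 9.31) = 1.1628*k^5 + 1.0956*k^4 - 20.2119*k^3 + 2.0744*k^2 + 14.0797*k + 15.4546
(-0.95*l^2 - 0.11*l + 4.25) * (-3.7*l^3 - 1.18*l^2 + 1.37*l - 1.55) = 3.515*l^5 + 1.528*l^4 - 16.8967*l^3 - 3.6932*l^2 + 5.993*l - 6.5875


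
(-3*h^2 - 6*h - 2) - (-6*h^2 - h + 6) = 3*h^2 - 5*h - 8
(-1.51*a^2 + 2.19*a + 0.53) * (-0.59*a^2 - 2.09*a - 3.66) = 0.8909*a^4 + 1.8638*a^3 + 0.636800000000001*a^2 - 9.1231*a - 1.9398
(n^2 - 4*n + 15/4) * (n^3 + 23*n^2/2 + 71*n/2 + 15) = n^5 + 15*n^4/2 - 27*n^3/4 - 671*n^2/8 + 585*n/8 + 225/4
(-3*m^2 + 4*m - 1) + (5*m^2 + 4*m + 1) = 2*m^2 + 8*m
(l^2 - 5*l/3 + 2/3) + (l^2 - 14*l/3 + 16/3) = 2*l^2 - 19*l/3 + 6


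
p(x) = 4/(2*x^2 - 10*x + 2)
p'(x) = 4*(10 - 4*x)/(2*x^2 - 10*x + 2)^2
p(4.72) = -6.22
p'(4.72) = -85.86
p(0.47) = -1.77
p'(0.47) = 6.37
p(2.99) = -0.40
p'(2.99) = -0.08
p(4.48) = -1.50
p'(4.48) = -4.48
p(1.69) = -0.44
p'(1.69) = 0.15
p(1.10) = -0.61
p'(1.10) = 0.52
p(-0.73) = 0.39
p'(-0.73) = 0.48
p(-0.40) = 0.63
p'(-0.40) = 1.16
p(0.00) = 2.00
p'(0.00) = 10.00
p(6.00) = 0.29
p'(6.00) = -0.29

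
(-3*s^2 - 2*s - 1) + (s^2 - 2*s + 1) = -2*s^2 - 4*s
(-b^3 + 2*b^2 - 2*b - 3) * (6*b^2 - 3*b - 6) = -6*b^5 + 15*b^4 - 12*b^3 - 24*b^2 + 21*b + 18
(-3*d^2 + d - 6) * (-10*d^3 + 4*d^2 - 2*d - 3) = 30*d^5 - 22*d^4 + 70*d^3 - 17*d^2 + 9*d + 18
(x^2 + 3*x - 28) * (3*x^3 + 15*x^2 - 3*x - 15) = 3*x^5 + 24*x^4 - 42*x^3 - 444*x^2 + 39*x + 420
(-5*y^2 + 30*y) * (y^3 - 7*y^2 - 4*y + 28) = -5*y^5 + 65*y^4 - 190*y^3 - 260*y^2 + 840*y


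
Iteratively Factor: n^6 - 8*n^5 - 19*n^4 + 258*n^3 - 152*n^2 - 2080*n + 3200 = (n - 4)*(n^5 - 4*n^4 - 35*n^3 + 118*n^2 + 320*n - 800) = (n - 5)*(n - 4)*(n^4 + n^3 - 30*n^2 - 32*n + 160) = (n - 5)*(n - 4)*(n + 4)*(n^3 - 3*n^2 - 18*n + 40) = (n - 5)^2*(n - 4)*(n + 4)*(n^2 + 2*n - 8) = (n - 5)^2*(n - 4)*(n - 2)*(n + 4)*(n + 4)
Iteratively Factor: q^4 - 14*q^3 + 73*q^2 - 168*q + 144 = (q - 3)*(q^3 - 11*q^2 + 40*q - 48) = (q - 4)*(q - 3)*(q^2 - 7*q + 12) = (q - 4)^2*(q - 3)*(q - 3)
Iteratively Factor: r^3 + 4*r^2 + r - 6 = (r - 1)*(r^2 + 5*r + 6) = (r - 1)*(r + 2)*(r + 3)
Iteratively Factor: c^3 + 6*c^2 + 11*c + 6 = (c + 3)*(c^2 + 3*c + 2) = (c + 1)*(c + 3)*(c + 2)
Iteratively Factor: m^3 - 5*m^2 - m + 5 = (m - 5)*(m^2 - 1) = (m - 5)*(m + 1)*(m - 1)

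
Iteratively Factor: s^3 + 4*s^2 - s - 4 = (s + 1)*(s^2 + 3*s - 4) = (s - 1)*(s + 1)*(s + 4)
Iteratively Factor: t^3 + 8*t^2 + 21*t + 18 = (t + 3)*(t^2 + 5*t + 6) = (t + 2)*(t + 3)*(t + 3)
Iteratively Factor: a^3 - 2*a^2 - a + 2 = (a - 2)*(a^2 - 1) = (a - 2)*(a + 1)*(a - 1)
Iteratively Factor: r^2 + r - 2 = (r - 1)*(r + 2)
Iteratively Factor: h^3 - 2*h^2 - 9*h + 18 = (h - 2)*(h^2 - 9) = (h - 2)*(h + 3)*(h - 3)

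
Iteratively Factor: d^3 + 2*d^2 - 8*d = (d - 2)*(d^2 + 4*d) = (d - 2)*(d + 4)*(d)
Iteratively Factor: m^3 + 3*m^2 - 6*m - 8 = (m + 1)*(m^2 + 2*m - 8) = (m - 2)*(m + 1)*(m + 4)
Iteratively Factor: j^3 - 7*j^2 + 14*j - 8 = (j - 2)*(j^2 - 5*j + 4) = (j - 4)*(j - 2)*(j - 1)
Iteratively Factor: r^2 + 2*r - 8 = (r + 4)*(r - 2)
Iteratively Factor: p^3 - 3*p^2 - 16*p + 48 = (p + 4)*(p^2 - 7*p + 12) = (p - 4)*(p + 4)*(p - 3)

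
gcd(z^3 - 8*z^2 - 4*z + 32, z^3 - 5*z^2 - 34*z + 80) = z^2 - 10*z + 16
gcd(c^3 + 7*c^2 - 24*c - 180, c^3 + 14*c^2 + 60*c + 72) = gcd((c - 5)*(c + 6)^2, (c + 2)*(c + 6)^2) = c^2 + 12*c + 36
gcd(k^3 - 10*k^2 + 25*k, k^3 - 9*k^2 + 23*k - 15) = k - 5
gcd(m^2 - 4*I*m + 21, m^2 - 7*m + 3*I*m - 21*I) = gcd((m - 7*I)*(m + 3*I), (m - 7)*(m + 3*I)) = m + 3*I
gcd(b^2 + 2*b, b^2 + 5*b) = b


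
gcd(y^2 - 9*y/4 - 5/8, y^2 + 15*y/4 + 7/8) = y + 1/4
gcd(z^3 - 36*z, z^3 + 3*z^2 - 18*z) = z^2 + 6*z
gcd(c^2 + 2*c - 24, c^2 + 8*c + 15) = 1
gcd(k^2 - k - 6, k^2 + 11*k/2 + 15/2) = 1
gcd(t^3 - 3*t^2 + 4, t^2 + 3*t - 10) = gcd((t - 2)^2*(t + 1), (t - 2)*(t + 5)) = t - 2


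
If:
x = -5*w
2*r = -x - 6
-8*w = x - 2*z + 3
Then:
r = 5*z/3 - 11/2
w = 2*z/3 - 1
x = 5 - 10*z/3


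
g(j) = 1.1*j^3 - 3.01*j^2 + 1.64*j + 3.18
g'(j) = 3.3*j^2 - 6.02*j + 1.64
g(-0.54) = 1.24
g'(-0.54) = 5.85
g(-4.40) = -156.01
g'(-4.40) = 92.02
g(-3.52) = -87.86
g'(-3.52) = 63.72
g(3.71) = 24.01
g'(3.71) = 24.73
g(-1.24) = -5.58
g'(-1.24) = 14.18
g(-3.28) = -73.40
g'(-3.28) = 56.89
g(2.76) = 7.90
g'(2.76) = 10.16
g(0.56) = 3.35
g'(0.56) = -0.70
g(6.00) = 142.26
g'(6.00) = 84.32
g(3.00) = 10.71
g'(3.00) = 13.28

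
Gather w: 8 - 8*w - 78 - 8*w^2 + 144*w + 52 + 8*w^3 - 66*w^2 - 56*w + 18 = 8*w^3 - 74*w^2 + 80*w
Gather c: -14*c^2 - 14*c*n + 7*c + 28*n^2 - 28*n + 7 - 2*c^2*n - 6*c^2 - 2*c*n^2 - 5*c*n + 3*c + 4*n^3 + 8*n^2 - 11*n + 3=c^2*(-2*n - 20) + c*(-2*n^2 - 19*n + 10) + 4*n^3 + 36*n^2 - 39*n + 10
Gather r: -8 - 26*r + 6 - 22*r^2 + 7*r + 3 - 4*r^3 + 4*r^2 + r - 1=-4*r^3 - 18*r^2 - 18*r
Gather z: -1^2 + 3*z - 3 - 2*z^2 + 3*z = -2*z^2 + 6*z - 4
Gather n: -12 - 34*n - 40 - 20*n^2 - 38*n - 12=-20*n^2 - 72*n - 64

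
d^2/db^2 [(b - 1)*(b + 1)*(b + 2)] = 6*b + 4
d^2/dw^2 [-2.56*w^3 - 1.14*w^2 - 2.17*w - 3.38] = -15.36*w - 2.28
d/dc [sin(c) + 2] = cos(c)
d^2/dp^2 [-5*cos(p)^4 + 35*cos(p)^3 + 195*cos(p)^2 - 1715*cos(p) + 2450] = 80*sin(p)^4 + 680*sin(p)^2 + 6755*cos(p)/4 - 315*cos(3*p)/4 - 370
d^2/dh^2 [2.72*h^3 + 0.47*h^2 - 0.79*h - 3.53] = 16.32*h + 0.94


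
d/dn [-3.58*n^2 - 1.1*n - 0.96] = -7.16*n - 1.1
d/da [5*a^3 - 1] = 15*a^2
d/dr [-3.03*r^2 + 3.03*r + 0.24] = 3.03 - 6.06*r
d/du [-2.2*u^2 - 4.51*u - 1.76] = -4.4*u - 4.51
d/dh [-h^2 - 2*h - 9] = -2*h - 2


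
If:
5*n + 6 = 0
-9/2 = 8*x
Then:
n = -6/5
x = -9/16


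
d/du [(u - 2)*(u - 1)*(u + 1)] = 3*u^2 - 4*u - 1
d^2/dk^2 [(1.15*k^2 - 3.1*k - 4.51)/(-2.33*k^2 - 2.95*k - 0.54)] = (49.46823*k^3 + 155.587614*k^2 + 162.59439*k + 56.600306)/(12.649337*k^6 + 48.045765*k^5 + 69.625293*k^4 + 47.942515*k^3 + 16.136334*k^2 + 2.58066*k + 0.157464)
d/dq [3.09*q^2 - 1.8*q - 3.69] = 6.18*q - 1.8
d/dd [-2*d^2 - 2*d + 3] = -4*d - 2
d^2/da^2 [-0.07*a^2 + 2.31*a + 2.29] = -0.140000000000000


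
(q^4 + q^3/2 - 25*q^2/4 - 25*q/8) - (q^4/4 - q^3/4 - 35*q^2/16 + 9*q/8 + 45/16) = 3*q^4/4 + 3*q^3/4 - 65*q^2/16 - 17*q/4 - 45/16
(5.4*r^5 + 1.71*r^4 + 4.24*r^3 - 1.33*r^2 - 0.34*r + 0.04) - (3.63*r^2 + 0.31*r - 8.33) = 5.4*r^5 + 1.71*r^4 + 4.24*r^3 - 4.96*r^2 - 0.65*r + 8.37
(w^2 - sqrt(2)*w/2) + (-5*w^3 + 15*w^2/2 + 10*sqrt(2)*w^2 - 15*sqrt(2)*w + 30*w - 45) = -5*w^3 + 17*w^2/2 + 10*sqrt(2)*w^2 - 31*sqrt(2)*w/2 + 30*w - 45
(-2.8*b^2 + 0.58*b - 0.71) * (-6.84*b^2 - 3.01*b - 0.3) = 19.152*b^4 + 4.4608*b^3 + 3.9506*b^2 + 1.9631*b + 0.213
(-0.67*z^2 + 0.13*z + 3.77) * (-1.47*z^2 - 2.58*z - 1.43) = 0.9849*z^4 + 1.5375*z^3 - 4.9192*z^2 - 9.9125*z - 5.3911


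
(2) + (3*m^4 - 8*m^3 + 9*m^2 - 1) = 3*m^4 - 8*m^3 + 9*m^2 + 1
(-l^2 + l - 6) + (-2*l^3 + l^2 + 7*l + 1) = -2*l^3 + 8*l - 5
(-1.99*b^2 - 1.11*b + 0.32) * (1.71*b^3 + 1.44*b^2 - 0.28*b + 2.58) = -3.4029*b^5 - 4.7637*b^4 - 0.494*b^3 - 4.3626*b^2 - 2.9534*b + 0.8256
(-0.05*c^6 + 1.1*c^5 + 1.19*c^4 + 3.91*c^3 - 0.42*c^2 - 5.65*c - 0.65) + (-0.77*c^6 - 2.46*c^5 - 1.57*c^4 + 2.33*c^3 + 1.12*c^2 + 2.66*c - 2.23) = -0.82*c^6 - 1.36*c^5 - 0.38*c^4 + 6.24*c^3 + 0.7*c^2 - 2.99*c - 2.88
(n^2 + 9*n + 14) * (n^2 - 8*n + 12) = n^4 + n^3 - 46*n^2 - 4*n + 168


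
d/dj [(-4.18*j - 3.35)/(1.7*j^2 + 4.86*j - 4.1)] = (7.106*j^2 + 11.39*j + 33.419)/(2.89*j^4 + 16.524*j^3 + 9.6796*j^2 - 39.852*j + 16.81)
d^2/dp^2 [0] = 0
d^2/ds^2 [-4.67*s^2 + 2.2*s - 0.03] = -9.34000000000000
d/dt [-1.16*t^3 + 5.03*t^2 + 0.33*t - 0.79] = -3.48*t^2 + 10.06*t + 0.33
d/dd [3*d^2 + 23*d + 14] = 6*d + 23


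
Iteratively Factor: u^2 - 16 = (u - 4)*(u + 4)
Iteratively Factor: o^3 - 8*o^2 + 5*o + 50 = (o - 5)*(o^2 - 3*o - 10) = (o - 5)^2*(o + 2)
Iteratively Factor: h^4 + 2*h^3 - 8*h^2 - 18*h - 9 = (h + 1)*(h^3 + h^2 - 9*h - 9) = (h + 1)*(h + 3)*(h^2 - 2*h - 3) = (h + 1)^2*(h + 3)*(h - 3)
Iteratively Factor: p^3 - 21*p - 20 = (p - 5)*(p^2 + 5*p + 4) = (p - 5)*(p + 1)*(p + 4)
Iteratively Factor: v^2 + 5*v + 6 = (v + 2)*(v + 3)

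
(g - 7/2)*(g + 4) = g^2 + g/2 - 14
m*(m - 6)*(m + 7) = m^3 + m^2 - 42*m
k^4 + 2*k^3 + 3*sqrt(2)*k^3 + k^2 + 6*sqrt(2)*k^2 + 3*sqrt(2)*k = k*(k + 1)^2*(k + 3*sqrt(2))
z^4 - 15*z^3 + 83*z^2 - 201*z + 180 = (z - 5)*(z - 4)*(z - 3)^2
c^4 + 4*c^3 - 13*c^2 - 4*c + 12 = (c - 2)*(c - 1)*(c + 1)*(c + 6)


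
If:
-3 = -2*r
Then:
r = 3/2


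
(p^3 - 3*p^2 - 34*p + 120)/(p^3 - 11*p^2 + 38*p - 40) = (p + 6)/(p - 2)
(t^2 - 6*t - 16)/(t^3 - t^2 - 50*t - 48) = (t + 2)/(t^2 + 7*t + 6)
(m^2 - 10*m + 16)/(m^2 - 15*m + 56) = (m - 2)/(m - 7)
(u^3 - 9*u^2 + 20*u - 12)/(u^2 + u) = (u^3 - 9*u^2 + 20*u - 12)/(u*(u + 1))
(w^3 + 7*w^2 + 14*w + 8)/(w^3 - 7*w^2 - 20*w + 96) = (w^2 + 3*w + 2)/(w^2 - 11*w + 24)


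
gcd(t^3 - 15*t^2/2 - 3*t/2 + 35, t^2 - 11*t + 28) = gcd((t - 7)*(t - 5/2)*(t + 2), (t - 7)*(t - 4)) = t - 7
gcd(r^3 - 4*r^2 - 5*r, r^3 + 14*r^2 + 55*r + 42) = r + 1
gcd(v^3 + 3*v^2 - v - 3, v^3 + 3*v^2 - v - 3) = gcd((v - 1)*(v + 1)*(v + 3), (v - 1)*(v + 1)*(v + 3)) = v^3 + 3*v^2 - v - 3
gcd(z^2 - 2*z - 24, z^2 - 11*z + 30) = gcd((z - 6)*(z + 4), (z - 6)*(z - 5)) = z - 6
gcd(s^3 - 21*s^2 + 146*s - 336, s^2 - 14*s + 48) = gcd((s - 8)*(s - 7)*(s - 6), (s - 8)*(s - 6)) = s^2 - 14*s + 48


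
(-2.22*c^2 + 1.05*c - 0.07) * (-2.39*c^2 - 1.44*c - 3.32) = 5.3058*c^4 + 0.6873*c^3 + 6.0257*c^2 - 3.3852*c + 0.2324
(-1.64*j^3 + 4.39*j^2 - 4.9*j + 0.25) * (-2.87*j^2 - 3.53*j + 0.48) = 4.7068*j^5 - 6.8101*j^4 - 2.2209*j^3 + 18.6867*j^2 - 3.2345*j + 0.12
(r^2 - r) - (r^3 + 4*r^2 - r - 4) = -r^3 - 3*r^2 + 4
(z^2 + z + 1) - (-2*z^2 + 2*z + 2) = 3*z^2 - z - 1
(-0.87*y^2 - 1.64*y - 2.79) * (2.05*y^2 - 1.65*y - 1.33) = -1.7835*y^4 - 1.9265*y^3 - 1.8564*y^2 + 6.7847*y + 3.7107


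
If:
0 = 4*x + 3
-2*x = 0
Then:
No Solution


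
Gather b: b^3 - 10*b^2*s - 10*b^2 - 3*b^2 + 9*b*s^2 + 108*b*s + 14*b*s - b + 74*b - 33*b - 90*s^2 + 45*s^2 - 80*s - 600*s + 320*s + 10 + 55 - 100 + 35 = b^3 + b^2*(-10*s - 13) + b*(9*s^2 + 122*s + 40) - 45*s^2 - 360*s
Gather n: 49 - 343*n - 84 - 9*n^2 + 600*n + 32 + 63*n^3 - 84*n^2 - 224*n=63*n^3 - 93*n^2 + 33*n - 3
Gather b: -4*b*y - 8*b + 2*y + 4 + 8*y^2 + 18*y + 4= b*(-4*y - 8) + 8*y^2 + 20*y + 8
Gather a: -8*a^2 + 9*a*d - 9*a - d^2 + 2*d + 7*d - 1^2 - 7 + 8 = -8*a^2 + a*(9*d - 9) - d^2 + 9*d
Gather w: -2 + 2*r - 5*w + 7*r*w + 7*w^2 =2*r + 7*w^2 + w*(7*r - 5) - 2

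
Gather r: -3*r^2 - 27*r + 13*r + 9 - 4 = -3*r^2 - 14*r + 5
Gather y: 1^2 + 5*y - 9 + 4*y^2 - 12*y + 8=4*y^2 - 7*y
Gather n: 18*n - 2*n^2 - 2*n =-2*n^2 + 16*n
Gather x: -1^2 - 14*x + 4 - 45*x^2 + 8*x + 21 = -45*x^2 - 6*x + 24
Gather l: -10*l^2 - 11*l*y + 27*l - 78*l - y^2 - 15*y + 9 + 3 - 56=-10*l^2 + l*(-11*y - 51) - y^2 - 15*y - 44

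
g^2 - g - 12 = (g - 4)*(g + 3)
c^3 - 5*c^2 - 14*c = c*(c - 7)*(c + 2)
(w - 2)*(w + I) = w^2 - 2*w + I*w - 2*I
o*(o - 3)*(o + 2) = o^3 - o^2 - 6*o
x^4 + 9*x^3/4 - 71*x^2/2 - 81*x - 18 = (x - 6)*(x + 1/4)*(x + 2)*(x + 6)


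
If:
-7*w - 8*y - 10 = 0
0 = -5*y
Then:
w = -10/7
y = 0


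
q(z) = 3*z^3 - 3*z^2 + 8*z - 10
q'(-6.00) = 368.00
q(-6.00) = -814.00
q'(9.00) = 683.00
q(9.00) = 2006.00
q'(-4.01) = 176.78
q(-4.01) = -283.76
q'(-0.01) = 8.06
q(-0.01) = -10.08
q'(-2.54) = 81.30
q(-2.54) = -98.84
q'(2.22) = 39.04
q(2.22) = 25.80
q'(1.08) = 12.02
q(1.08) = -1.08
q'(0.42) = 7.07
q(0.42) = -6.95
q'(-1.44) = 35.30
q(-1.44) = -36.70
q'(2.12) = 35.73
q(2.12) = 22.06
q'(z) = 9*z^2 - 6*z + 8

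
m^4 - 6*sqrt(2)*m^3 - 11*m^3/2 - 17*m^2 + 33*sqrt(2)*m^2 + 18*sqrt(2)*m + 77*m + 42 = (m - 6)*(m - 7*sqrt(2))*(sqrt(2)*m/2 + 1)*(sqrt(2)*m + sqrt(2)/2)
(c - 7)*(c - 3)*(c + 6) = c^3 - 4*c^2 - 39*c + 126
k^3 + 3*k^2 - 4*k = k*(k - 1)*(k + 4)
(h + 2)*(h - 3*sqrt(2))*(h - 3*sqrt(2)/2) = h^3 - 9*sqrt(2)*h^2/2 + 2*h^2 - 9*sqrt(2)*h + 9*h + 18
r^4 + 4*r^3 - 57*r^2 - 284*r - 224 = (r - 8)*(r + 1)*(r + 4)*(r + 7)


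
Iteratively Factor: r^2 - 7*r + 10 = (r - 2)*(r - 5)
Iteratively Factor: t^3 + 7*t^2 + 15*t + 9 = (t + 3)*(t^2 + 4*t + 3) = (t + 3)^2*(t + 1)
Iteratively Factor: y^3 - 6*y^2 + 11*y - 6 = (y - 3)*(y^2 - 3*y + 2) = (y - 3)*(y - 2)*(y - 1)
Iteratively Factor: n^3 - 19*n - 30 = (n - 5)*(n^2 + 5*n + 6) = (n - 5)*(n + 3)*(n + 2)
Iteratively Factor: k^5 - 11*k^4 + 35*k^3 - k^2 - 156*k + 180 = (k - 5)*(k^4 - 6*k^3 + 5*k^2 + 24*k - 36) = (k - 5)*(k - 2)*(k^3 - 4*k^2 - 3*k + 18) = (k - 5)*(k - 2)*(k + 2)*(k^2 - 6*k + 9) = (k - 5)*(k - 3)*(k - 2)*(k + 2)*(k - 3)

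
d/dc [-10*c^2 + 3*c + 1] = 3 - 20*c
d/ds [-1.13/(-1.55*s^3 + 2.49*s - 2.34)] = (2.8137 - 5.2545*s^2)/(1.55*s^3 - 2.49*s + 2.34)^2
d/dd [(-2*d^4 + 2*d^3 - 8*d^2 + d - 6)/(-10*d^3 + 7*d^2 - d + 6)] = d*(20*d^5 - 28*d^4 - 60*d^3 - 32*d^2 - 143*d - 12)/(100*d^6 - 140*d^5 + 69*d^4 - 134*d^3 + 85*d^2 - 12*d + 36)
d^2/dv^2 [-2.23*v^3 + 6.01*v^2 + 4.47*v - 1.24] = 12.02 - 13.38*v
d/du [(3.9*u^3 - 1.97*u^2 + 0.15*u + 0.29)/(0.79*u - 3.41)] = (6.162*u^3 - 41.4533*u^2 + 13.4354*u - 0.7406)/(0.6241*u^2 - 5.3878*u + 11.6281)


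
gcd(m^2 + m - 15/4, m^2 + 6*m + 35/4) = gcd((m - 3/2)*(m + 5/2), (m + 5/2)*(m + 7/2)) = m + 5/2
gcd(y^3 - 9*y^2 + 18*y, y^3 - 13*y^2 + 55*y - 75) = y - 3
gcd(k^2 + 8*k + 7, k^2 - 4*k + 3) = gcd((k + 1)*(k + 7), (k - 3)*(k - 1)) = 1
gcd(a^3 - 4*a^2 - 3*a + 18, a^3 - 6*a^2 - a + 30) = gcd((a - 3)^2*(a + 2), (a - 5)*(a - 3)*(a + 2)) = a^2 - a - 6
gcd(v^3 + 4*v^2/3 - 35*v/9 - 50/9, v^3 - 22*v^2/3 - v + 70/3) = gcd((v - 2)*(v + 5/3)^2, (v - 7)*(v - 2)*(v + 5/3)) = v^2 - v/3 - 10/3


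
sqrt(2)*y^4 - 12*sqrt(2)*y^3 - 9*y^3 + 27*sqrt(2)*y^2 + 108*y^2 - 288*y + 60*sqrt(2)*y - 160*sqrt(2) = (y - 8)*(y - 4)*(y - 5*sqrt(2))*(sqrt(2)*y + 1)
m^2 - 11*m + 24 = (m - 8)*(m - 3)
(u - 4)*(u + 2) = u^2 - 2*u - 8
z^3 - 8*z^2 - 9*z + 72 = (z - 8)*(z - 3)*(z + 3)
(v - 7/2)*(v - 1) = v^2 - 9*v/2 + 7/2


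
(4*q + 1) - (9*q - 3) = 4 - 5*q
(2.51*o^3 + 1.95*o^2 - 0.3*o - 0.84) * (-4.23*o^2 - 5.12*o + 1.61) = -10.6173*o^5 - 21.0997*o^4 - 4.6739*o^3 + 8.2287*o^2 + 3.8178*o - 1.3524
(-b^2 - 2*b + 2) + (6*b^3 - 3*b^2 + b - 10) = 6*b^3 - 4*b^2 - b - 8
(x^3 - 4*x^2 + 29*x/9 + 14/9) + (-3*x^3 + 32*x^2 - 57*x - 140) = -2*x^3 + 28*x^2 - 484*x/9 - 1246/9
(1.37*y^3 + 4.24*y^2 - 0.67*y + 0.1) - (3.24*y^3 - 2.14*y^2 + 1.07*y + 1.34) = -1.87*y^3 + 6.38*y^2 - 1.74*y - 1.24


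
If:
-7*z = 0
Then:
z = 0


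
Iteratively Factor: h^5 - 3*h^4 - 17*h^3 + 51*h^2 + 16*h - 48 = (h - 1)*(h^4 - 2*h^3 - 19*h^2 + 32*h + 48) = (h - 4)*(h - 1)*(h^3 + 2*h^2 - 11*h - 12) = (h - 4)*(h - 1)*(h + 4)*(h^2 - 2*h - 3) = (h - 4)*(h - 1)*(h + 1)*(h + 4)*(h - 3)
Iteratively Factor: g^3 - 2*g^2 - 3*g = (g)*(g^2 - 2*g - 3) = g*(g - 3)*(g + 1)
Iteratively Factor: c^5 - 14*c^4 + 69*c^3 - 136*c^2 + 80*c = (c - 1)*(c^4 - 13*c^3 + 56*c^2 - 80*c) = (c - 4)*(c - 1)*(c^3 - 9*c^2 + 20*c) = c*(c - 4)*(c - 1)*(c^2 - 9*c + 20) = c*(c - 4)^2*(c - 1)*(c - 5)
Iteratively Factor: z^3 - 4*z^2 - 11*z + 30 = (z - 2)*(z^2 - 2*z - 15) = (z - 5)*(z - 2)*(z + 3)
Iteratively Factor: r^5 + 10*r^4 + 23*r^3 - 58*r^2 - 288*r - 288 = (r + 4)*(r^4 + 6*r^3 - r^2 - 54*r - 72) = (r - 3)*(r + 4)*(r^3 + 9*r^2 + 26*r + 24) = (r - 3)*(r + 4)^2*(r^2 + 5*r + 6) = (r - 3)*(r + 3)*(r + 4)^2*(r + 2)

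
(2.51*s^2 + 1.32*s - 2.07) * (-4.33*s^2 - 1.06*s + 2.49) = -10.8683*s^4 - 8.3762*s^3 + 13.8138*s^2 + 5.481*s - 5.1543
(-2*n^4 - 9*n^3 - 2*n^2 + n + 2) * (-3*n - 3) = 6*n^5 + 33*n^4 + 33*n^3 + 3*n^2 - 9*n - 6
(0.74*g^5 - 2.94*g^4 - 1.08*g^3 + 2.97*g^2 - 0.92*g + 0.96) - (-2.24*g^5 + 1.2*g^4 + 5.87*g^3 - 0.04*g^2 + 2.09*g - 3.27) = 2.98*g^5 - 4.14*g^4 - 6.95*g^3 + 3.01*g^2 - 3.01*g + 4.23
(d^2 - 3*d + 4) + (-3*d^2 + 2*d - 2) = -2*d^2 - d + 2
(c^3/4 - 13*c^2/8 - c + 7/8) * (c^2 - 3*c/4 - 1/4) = c^5/4 - 29*c^4/16 + 5*c^3/32 + 65*c^2/32 - 13*c/32 - 7/32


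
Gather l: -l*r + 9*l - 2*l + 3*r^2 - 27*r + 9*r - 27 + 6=l*(7 - r) + 3*r^2 - 18*r - 21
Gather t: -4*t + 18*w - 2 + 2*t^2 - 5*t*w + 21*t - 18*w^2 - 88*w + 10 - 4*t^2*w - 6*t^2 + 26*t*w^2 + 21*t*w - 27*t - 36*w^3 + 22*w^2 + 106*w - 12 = t^2*(-4*w - 4) + t*(26*w^2 + 16*w - 10) - 36*w^3 + 4*w^2 + 36*w - 4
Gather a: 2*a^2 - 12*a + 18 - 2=2*a^2 - 12*a + 16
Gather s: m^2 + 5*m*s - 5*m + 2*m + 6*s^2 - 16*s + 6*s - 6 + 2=m^2 - 3*m + 6*s^2 + s*(5*m - 10) - 4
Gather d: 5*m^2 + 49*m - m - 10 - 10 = 5*m^2 + 48*m - 20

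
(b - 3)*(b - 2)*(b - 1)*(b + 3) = b^4 - 3*b^3 - 7*b^2 + 27*b - 18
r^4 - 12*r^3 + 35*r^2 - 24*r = r*(r - 8)*(r - 3)*(r - 1)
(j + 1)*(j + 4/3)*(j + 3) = j^3 + 16*j^2/3 + 25*j/3 + 4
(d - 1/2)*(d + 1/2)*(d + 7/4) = d^3 + 7*d^2/4 - d/4 - 7/16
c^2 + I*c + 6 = (c - 2*I)*(c + 3*I)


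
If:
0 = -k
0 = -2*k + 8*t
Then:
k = 0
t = 0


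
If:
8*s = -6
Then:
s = -3/4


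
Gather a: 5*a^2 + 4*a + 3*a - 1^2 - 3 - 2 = 5*a^2 + 7*a - 6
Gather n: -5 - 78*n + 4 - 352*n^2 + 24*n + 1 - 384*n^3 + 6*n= -384*n^3 - 352*n^2 - 48*n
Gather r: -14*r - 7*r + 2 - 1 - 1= -21*r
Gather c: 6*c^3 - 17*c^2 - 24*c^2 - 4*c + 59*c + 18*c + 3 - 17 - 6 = 6*c^3 - 41*c^2 + 73*c - 20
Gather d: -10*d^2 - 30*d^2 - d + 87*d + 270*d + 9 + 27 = -40*d^2 + 356*d + 36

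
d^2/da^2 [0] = 0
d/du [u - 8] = 1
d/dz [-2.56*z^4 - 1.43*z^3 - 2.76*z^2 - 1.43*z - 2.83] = -10.24*z^3 - 4.29*z^2 - 5.52*z - 1.43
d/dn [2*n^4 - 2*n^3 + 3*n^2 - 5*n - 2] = 8*n^3 - 6*n^2 + 6*n - 5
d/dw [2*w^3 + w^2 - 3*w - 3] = 6*w^2 + 2*w - 3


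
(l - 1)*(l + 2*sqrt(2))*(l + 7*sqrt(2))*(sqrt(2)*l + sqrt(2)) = sqrt(2)*l^4 + 18*l^3 + 27*sqrt(2)*l^2 - 18*l - 28*sqrt(2)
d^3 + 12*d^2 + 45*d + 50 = (d + 2)*(d + 5)^2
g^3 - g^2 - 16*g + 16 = (g - 4)*(g - 1)*(g + 4)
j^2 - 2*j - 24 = (j - 6)*(j + 4)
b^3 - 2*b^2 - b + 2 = (b - 2)*(b - 1)*(b + 1)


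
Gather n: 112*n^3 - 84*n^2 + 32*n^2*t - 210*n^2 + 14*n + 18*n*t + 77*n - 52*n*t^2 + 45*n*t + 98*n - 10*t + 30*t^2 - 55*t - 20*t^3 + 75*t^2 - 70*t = 112*n^3 + n^2*(32*t - 294) + n*(-52*t^2 + 63*t + 189) - 20*t^3 + 105*t^2 - 135*t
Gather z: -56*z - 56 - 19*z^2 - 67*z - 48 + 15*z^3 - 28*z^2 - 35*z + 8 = 15*z^3 - 47*z^2 - 158*z - 96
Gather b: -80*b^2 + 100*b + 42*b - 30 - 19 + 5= -80*b^2 + 142*b - 44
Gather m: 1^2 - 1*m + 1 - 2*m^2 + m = 2 - 2*m^2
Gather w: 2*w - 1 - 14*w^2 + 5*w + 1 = -14*w^2 + 7*w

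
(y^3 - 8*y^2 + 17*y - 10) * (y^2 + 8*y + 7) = y^5 - 40*y^3 + 70*y^2 + 39*y - 70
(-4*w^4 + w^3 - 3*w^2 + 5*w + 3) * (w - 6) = -4*w^5 + 25*w^4 - 9*w^3 + 23*w^2 - 27*w - 18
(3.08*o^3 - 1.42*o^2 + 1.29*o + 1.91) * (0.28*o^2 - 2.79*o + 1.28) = 0.8624*o^5 - 8.9908*o^4 + 8.2654*o^3 - 4.8819*o^2 - 3.6777*o + 2.4448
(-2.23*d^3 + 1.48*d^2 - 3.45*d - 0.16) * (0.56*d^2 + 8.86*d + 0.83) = -1.2488*d^5 - 18.929*d^4 + 9.3299*d^3 - 29.4282*d^2 - 4.2811*d - 0.1328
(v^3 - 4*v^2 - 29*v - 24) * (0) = 0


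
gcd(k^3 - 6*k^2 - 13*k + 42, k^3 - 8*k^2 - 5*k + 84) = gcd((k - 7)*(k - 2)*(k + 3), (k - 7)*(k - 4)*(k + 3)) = k^2 - 4*k - 21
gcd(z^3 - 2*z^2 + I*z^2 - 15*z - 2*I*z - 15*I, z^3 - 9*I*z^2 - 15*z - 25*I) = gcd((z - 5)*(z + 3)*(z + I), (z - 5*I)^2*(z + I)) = z + I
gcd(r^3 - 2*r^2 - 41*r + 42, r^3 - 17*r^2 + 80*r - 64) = r - 1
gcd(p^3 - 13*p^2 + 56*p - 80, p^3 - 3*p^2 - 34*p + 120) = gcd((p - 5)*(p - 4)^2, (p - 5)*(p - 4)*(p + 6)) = p^2 - 9*p + 20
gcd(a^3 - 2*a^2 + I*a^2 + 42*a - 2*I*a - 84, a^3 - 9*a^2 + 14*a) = a - 2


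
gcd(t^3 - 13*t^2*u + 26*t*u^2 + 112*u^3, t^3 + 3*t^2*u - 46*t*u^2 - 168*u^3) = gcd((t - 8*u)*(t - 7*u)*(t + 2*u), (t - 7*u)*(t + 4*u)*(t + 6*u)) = t - 7*u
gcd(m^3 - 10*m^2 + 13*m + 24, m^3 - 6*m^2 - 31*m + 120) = m^2 - 11*m + 24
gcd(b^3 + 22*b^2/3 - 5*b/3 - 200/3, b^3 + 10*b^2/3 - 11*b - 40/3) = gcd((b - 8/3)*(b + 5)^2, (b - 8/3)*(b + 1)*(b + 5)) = b^2 + 7*b/3 - 40/3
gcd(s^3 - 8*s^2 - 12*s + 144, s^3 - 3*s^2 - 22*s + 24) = s^2 - 2*s - 24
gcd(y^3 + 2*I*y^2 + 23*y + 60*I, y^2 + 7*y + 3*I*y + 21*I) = y + 3*I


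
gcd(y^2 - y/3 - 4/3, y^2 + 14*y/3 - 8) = y - 4/3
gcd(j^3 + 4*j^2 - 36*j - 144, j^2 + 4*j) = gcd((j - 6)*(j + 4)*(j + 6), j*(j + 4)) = j + 4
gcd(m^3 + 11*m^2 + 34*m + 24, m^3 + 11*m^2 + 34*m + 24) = m^3 + 11*m^2 + 34*m + 24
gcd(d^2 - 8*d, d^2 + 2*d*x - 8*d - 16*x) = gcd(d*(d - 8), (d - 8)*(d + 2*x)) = d - 8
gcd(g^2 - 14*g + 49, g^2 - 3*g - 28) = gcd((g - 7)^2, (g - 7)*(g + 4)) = g - 7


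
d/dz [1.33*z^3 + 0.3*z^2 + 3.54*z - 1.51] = 3.99*z^2 + 0.6*z + 3.54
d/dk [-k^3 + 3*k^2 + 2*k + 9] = -3*k^2 + 6*k + 2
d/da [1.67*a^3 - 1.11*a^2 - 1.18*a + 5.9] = 5.01*a^2 - 2.22*a - 1.18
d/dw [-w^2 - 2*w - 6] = -2*w - 2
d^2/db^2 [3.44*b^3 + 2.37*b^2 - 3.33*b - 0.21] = 20.64*b + 4.74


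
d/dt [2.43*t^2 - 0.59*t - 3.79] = 4.86*t - 0.59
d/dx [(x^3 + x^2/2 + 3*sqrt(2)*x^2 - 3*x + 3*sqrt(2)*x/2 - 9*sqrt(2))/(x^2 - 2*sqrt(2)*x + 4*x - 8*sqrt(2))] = (x^4 - 4*sqrt(2)*x^3 + 8*x^3 - 29*sqrt(2)*x^2/2 - 7*x^2 - 96*x + 10*sqrt(2)*x - 60 + 60*sqrt(2))/(x^4 - 4*sqrt(2)*x^3 + 8*x^3 - 32*sqrt(2)*x^2 + 24*x^2 - 64*sqrt(2)*x + 64*x + 128)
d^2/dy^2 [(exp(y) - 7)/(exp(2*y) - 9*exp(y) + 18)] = (exp(4*y) - 19*exp(3*y) + 81*exp(2*y) + 99*exp(y) - 810)*exp(y)/(exp(6*y) - 27*exp(5*y) + 297*exp(4*y) - 1701*exp(3*y) + 5346*exp(2*y) - 8748*exp(y) + 5832)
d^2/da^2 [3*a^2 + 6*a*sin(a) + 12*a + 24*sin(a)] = -6*a*sin(a) - 24*sin(a) + 12*cos(a) + 6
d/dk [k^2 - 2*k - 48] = 2*k - 2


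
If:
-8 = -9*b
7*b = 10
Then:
No Solution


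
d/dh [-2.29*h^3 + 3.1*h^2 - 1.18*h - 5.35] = -6.87*h^2 + 6.2*h - 1.18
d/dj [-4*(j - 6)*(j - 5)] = 44 - 8*j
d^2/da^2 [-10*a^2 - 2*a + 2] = -20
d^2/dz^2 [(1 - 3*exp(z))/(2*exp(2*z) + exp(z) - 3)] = (-12*exp(4*z) + 22*exp(3*z) - 102*exp(2*z) + 16*exp(z) - 24)*exp(z)/(8*exp(6*z) + 12*exp(5*z) - 30*exp(4*z) - 35*exp(3*z) + 45*exp(2*z) + 27*exp(z) - 27)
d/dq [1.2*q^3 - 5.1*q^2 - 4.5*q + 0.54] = 3.6*q^2 - 10.2*q - 4.5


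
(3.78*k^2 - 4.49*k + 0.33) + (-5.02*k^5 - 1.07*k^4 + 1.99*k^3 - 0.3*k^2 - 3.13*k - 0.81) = -5.02*k^5 - 1.07*k^4 + 1.99*k^3 + 3.48*k^2 - 7.62*k - 0.48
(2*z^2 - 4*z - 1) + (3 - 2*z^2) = 2 - 4*z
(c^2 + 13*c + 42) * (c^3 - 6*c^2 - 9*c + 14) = c^5 + 7*c^4 - 45*c^3 - 355*c^2 - 196*c + 588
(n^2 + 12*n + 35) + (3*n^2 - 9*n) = 4*n^2 + 3*n + 35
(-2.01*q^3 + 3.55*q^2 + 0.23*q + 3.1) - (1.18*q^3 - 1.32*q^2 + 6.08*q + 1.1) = -3.19*q^3 + 4.87*q^2 - 5.85*q + 2.0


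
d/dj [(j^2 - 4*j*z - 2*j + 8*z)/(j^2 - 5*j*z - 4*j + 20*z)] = ((-2*j + 5*z + 4)*(j^2 - 4*j*z - 2*j + 8*z) + 2*(j - 2*z - 1)*(j^2 - 5*j*z - 4*j + 20*z))/(j^2 - 5*j*z - 4*j + 20*z)^2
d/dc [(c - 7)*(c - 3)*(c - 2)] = 3*c^2 - 24*c + 41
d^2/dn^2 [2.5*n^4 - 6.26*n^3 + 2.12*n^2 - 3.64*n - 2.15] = 30.0*n^2 - 37.56*n + 4.24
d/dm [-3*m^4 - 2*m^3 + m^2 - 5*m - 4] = -12*m^3 - 6*m^2 + 2*m - 5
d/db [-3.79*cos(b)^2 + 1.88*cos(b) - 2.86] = (7.58*cos(b) - 1.88)*sin(b)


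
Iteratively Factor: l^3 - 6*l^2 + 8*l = (l - 4)*(l^2 - 2*l) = l*(l - 4)*(l - 2)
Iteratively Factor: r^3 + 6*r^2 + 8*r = (r + 2)*(r^2 + 4*r) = (r + 2)*(r + 4)*(r)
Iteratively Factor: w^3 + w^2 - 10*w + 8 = (w - 1)*(w^2 + 2*w - 8) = (w - 1)*(w + 4)*(w - 2)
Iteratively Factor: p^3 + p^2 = (p)*(p^2 + p) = p^2*(p + 1)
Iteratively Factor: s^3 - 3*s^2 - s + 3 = (s - 1)*(s^2 - 2*s - 3) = (s - 1)*(s + 1)*(s - 3)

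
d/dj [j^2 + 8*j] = 2*j + 8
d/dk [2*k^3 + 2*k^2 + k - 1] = 6*k^2 + 4*k + 1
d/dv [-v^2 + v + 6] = 1 - 2*v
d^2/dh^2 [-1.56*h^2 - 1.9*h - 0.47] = -3.12000000000000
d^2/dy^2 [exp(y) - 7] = exp(y)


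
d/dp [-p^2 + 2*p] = 2 - 2*p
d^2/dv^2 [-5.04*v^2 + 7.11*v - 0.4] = -10.0800000000000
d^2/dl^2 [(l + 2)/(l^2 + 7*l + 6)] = 2*((l + 2)*(2*l + 7)^2 - 3*(l + 3)*(l^2 + 7*l + 6))/(l^2 + 7*l + 6)^3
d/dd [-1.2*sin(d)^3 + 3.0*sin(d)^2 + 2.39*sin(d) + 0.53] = (-3.6*sin(d)^2 + 6.0*sin(d) + 2.39)*cos(d)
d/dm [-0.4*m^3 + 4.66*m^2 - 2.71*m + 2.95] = -1.2*m^2 + 9.32*m - 2.71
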